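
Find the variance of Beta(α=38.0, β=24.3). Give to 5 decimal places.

μ = 38.0/62.3 = 0.609952; Var = μ(1−μ)/(α+β+1) = 0.2379106/63.3 = 0.00376.

0.00376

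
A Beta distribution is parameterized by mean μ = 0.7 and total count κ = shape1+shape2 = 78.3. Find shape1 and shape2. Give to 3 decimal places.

shape1 = 54.810, shape2 = 23.490

Split κ in proportion μ : (1−μ): shape1 = 0.7·78.3 = 54.810, shape2 = 78.3 − 54.810 = 23.490.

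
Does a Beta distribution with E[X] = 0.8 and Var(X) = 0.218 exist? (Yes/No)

No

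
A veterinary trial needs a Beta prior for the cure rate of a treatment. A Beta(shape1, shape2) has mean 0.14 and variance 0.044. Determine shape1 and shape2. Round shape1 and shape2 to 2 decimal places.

shape1 = 0.24, shape2 = 1.49

By moment matching, shape1+shape2 = μ(1−μ)/σ² − 1 = (0.14·0.86)/0.044 − 1 = 2.7364 − 1 = 1.7364.
Since shape1/(shape1+shape2) = μ, shape1 = 0.14·1.7364 = 0.24 and shape2 = 0.86·1.7364 = 1.49.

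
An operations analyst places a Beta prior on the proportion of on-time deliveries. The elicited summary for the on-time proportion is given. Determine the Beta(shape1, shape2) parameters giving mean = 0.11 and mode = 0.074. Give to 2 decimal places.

shape1 = 2.60, shape2 = 21.06

Let s = shape1+shape2. Mean gives shape1 = μs = 0.11s; mode gives (shape1−1)/(s−2) = 0.074.
Substituting: 0.11s − 1 = 0.074(s−2) = 0.074s − 0.148, so 0.036s = 0.852 and s = 23.6667.
Then shape1 = 0.11×23.6667 = 2.60 and shape2 = s−shape1 = 21.06.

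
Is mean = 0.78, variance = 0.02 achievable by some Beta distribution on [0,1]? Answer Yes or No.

Yes

The Beta variance bound is σ² < μ(1−μ).
Here μ(1−μ) = 0.78×0.22 = 0.1716, and 0.02 < 0.1716.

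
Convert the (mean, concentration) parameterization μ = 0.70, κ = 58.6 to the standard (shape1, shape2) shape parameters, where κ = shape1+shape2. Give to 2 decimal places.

shape1 = 41.02, shape2 = 17.58

Split κ in proportion μ : (1−μ): shape1 = 0.70·58.6 = 41.02, shape2 = 58.6 − 41.02 = 17.58.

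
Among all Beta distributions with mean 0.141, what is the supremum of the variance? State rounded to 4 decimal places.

0.1211

For fixed mean μ the Beta variance is μ(1−μ)/(α+β+1), increasing as α+β decreases.
Its least upper bound (not attained) is μ(1−μ) = 0.141·0.859 = 0.1211.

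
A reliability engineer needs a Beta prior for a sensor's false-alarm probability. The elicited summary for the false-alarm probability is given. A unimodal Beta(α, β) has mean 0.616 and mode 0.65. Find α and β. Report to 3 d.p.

α = 5.435, β = 3.388

With s = α+β: μ = α/s and mode = (α−1)/(s−2). Eliminating α = μs,
μs − 1 = m(s−2) ⇒ s(μ−m) = 1−2m ⇒ s = -0.30/-0.034 = 8.8235.
So α = μs = 5.435, β = (1−μ)s = 3.388.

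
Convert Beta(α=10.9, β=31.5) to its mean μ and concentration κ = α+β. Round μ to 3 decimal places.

μ = 0.257, κ = 42.4

κ = α+β = 10.9+31.5 = 42.4; μ = α/κ = 10.9/42.4 = 0.257.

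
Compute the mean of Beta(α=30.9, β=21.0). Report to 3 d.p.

0.595

E[X] = α/(α+β) = 30.9/51.9 = 0.595.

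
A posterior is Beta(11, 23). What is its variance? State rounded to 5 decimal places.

0.00625

μ = 11/34 = 0.323529; Var = μ(1−μ)/(α+β+1) = 0.2188581/35 = 0.00625.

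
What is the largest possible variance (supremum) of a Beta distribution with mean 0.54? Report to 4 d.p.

0.2484

For fixed mean μ the Beta variance is μ(1−μ)/(α+β+1), increasing as α+β decreases.
Its least upper bound (not attained) is μ(1−μ) = 0.54·0.46 = 0.2484.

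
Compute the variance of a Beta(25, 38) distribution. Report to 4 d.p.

0.0037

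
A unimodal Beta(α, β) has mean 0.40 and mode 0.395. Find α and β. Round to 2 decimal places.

With s = α+β: μ = α/s and mode = (α−1)/(s−2). Eliminating α = μs,
μs − 1 = m(s−2) ⇒ s(μ−m) = 1−2m ⇒ s = 0.210/0.005 = 42.0000.
So α = μs = 16.80, β = (1−μ)s = 25.20.

α = 16.80, β = 25.20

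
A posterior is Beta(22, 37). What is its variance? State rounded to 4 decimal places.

Var = αβ/[(α+β)²(α+β+1)] = (22×37)/(59²×60) = 814/208860 = 0.0039.

0.0039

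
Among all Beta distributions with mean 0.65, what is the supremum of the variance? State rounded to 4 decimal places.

For fixed mean μ the Beta variance is μ(1−μ)/(α+β+1), increasing as α+β decreases.
Its least upper bound (not attained) is μ(1−μ) = 0.65·0.35 = 0.2275.

0.2275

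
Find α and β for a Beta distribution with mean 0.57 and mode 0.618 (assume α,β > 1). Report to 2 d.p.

Let s = α+β. Mean gives α = μs = 0.57s; mode gives (α−1)/(s−2) = 0.618.
Substituting: 0.57s − 1 = 0.618(s−2) = 0.618s − 1.236, so -0.048s = -0.236 and s = 4.9167.
Then α = 0.57×4.9167 = 2.80 and β = s−α = 2.11.

α = 2.80, β = 2.11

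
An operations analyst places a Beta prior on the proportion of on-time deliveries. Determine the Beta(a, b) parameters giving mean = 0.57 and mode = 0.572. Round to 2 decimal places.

a = 41.04, b = 30.96

With s = a+b: μ = a/s and mode = (a−1)/(s−2). Eliminating a = μs,
μs − 1 = m(s−2) ⇒ s(μ−m) = 1−2m ⇒ s = -0.144/-0.002 = 72.0000.
So a = μs = 41.04, b = (1−μ)s = 30.96.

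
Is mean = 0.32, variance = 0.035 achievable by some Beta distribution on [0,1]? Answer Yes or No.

For any Beta, Var(X) < E[X]·(1−E[X]).
Here μ(1−μ) = 0.32×0.68 = 0.2176, and 0.035 < 0.2176.

Yes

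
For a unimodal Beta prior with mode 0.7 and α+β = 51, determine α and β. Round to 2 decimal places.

α = 35.30, β = 15.70

Since the density peak of Beta(α,β) is at (α−1)/(α+β−2),
α = 1 + 0.7(51−2) = 35.30 and β = 51 − 35.30 = 15.70.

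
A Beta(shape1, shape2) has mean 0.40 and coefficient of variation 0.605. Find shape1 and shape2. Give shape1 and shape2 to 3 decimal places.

shape1 = 1.239, shape2 = 1.859

σ = CV·μ = 0.605×0.40 = 0.24200, so σ² = 0.058564.
s+1 = μ(1−μ)/σ² = 0.2400/0.058564 = 4.0981, so s = shape1+shape2 = 3.0981.
shape1 = μs = 1.239, shape2 = (1−μ)s = 1.859.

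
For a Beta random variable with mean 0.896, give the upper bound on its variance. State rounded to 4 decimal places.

For fixed mean μ the Beta variance is μ(1−μ)/(α+β+1), increasing as α+β decreases.
Its least upper bound (not attained) is μ(1−μ) = 0.896·0.104 = 0.0932.

0.0932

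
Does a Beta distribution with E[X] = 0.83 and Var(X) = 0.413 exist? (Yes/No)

No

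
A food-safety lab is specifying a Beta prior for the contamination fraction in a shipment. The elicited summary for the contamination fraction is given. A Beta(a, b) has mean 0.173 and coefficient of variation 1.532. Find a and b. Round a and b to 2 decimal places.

Var = (CV·μ)² = (1.532×0.173)² = 0.070244.
a+b = μ(1−μ)/Var − 1 = 0.143071/0.070244 − 1 = 1.0368.
Thus a = 0.173·1.0368 = 0.18 and b = 0.827·1.0368 = 0.86.

a = 0.18, b = 0.86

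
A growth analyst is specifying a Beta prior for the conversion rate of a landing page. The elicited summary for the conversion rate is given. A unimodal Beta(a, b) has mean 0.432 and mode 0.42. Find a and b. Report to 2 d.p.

With s = a+b: μ = a/s and mode = (a−1)/(s−2). Eliminating a = μs,
μs − 1 = m(s−2) ⇒ s(μ−m) = 1−2m ⇒ s = 0.16/0.012 = 13.3333.
So a = μs = 5.76, b = (1−μ)s = 7.57.

a = 5.76, b = 7.57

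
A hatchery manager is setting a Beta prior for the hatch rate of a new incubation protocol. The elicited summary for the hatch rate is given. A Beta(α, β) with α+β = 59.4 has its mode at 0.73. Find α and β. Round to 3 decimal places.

α = 42.902, β = 16.498

For α,β>1 the mode is (α−1)/(α+β−2), so α = mode·(κ−2)+1 = 0.73×57.4+1 = 42.902.
And β = (1−mode)·(κ−2)+1 = 0.27×57.4+1 = 16.498.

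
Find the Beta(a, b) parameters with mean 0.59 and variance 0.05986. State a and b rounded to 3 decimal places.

a = 1.794, b = 1.247

Write ν = a+b; then a = μν and Var = μ(1−μ)/(ν+1).
ν = μ(1−μ)/Var − 1 = 0.2419/0.05986 − 1 = 3.0411.
a = 0.59·3.0411 = 1.794, b = 0.41·3.0411 = 1.247.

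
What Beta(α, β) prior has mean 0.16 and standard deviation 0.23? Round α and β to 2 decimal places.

α = 0.25, β = 1.29

σ² = 0.23² = 0.0529.
With s = α+β, Var = μ(1−μ)/(s+1), so s+1 = (0.16×0.84)/0.0529 = 2.5406 and s = 1.5406.
α = μs = 0.25, β = (1−μ)s = 1.29.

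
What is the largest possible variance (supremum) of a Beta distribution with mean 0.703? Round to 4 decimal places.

0.2088

For fixed mean μ the Beta variance is μ(1−μ)/(α+β+1), increasing as α+β decreases.
Its least upper bound (not attained) is μ(1−μ) = 0.703·0.297 = 0.2088.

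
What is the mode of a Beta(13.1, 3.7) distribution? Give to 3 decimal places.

With α,β > 1, mode = (α−1)/(α+β−2) = 12.1/14.8 = 0.818.

0.818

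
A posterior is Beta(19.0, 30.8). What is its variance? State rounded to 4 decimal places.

α+β = 49.8 and αβ = 585.20, so Var = αβ/[(α+β)²(α+β+1)] = 585.20/125986.032 = 0.0046.

0.0046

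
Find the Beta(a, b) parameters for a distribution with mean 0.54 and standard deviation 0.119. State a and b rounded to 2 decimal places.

a = 8.93, b = 7.61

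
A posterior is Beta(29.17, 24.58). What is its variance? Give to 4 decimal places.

Var = αβ/[(α+β)²(α+β+1)] = (29.17×24.58)/(53.75²×54.75) = 716.9986/158176.171875 = 0.0045.

0.0045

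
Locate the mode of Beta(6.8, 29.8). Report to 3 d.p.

0.168

With α,β > 1, mode = (α−1)/(α+β−2) = 5.8/34.6 = 0.168.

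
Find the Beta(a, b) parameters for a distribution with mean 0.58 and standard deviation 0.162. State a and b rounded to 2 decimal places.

a = 4.80, b = 3.48

σ² = 0.162² = 0.026244.
With s = a+b, Var = μ(1−μ)/(s+1), so s+1 = (0.58×0.42)/0.026244 = 9.2821 and s = 8.2821.
a = μs = 4.80, b = (1−μ)s = 3.48.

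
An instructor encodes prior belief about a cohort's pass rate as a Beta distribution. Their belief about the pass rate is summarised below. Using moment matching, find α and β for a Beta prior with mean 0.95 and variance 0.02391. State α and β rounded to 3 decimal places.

α = 0.937, β = 0.049

By moment matching, α+β = μ(1−μ)/σ² − 1 = (0.95·0.05)/0.02391 − 1 = 1.9866 − 1 = 0.9866.
Since α/(α+β) = μ, α = 0.95·0.9866 = 0.937 and β = 0.05·0.9866 = 0.049.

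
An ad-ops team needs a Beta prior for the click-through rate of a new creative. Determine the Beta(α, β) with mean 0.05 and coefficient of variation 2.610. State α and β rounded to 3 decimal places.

Var = (CV·μ)² = (2.610×0.05)² = 0.017030.
α+β = μ(1−μ)/Var − 1 = 0.0475/0.017030 − 1 = 1.7892.
Thus α = 0.05·1.7892 = 0.089 and β = 0.95·1.7892 = 1.700.

α = 0.089, β = 1.700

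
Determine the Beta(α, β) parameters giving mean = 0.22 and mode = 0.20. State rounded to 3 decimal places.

Let s = α+β. Mean gives α = μs = 0.22s; mode gives (α−1)/(s−2) = 0.20.
Substituting: 0.22s − 1 = 0.20(s−2) = 0.20s − 0.40, so 0.02s = 0.60 and s = 30.0000.
Then α = 0.22×30.0000 = 6.600 and β = s−α = 23.400.

α = 6.600, β = 23.400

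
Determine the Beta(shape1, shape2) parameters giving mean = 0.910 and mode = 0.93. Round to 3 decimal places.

With s = shape1+shape2: μ = shape1/s and mode = (shape1−1)/(s−2). Eliminating shape1 = μs,
μs − 1 = m(s−2) ⇒ s(μ−m) = 1−2m ⇒ s = -0.86/-0.020 = 43.0000.
So shape1 = μs = 39.130, shape2 = (1−μ)s = 3.870.

shape1 = 39.130, shape2 = 3.870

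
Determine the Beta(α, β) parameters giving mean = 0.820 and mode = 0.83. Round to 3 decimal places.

With s = α+β: μ = α/s and mode = (α−1)/(s−2). Eliminating α = μs,
μs − 1 = m(s−2) ⇒ s(μ−m) = 1−2m ⇒ s = -0.66/-0.010 = 66.0000.
So α = μs = 54.120, β = (1−μ)s = 11.880.

α = 54.120, β = 11.880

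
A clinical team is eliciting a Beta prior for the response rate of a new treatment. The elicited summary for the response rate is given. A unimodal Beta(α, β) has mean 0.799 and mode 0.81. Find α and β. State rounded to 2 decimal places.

α = 45.03, β = 11.33

Let s = α+β. Mean gives α = μs = 0.799s; mode gives (α−1)/(s−2) = 0.81.
Substituting: 0.799s − 1 = 0.81(s−2) = 0.81s − 1.62, so -0.011s = -0.62 and s = 56.3636.
Then α = 0.799×56.3636 = 45.03 and β = s−α = 11.33.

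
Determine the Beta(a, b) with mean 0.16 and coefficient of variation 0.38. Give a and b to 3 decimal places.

a = 5.657, b = 29.700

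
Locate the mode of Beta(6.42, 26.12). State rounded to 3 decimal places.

The density x^(α−1)(1−x)^(β−1) is maximised at (α−1)/(α+β−2) = 5.42/30.54 = 0.177.

0.177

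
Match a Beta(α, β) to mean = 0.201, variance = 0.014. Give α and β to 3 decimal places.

Write ν = α+β; then α = μν and Var = μ(1−μ)/(ν+1).
ν = μ(1−μ)/Var − 1 = 0.160599/0.014 − 1 = 10.4714.
α = 0.201·10.4714 = 2.105, β = 0.799·10.4714 = 8.367.

α = 2.105, β = 8.367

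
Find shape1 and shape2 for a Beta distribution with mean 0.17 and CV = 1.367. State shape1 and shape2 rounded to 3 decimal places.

shape1 = 0.274, shape2 = 1.339

σ = CV·μ = 1.367×0.17 = 0.23239, so σ² = 0.054005.
s+1 = μ(1−μ)/σ² = 0.1411/0.054005 = 2.6127, so s = shape1+shape2 = 1.6127.
shape1 = μs = 0.274, shape2 = (1−μ)s = 1.339.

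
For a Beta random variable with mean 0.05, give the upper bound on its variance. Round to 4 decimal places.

Var = μ(1−μ)/(α+β+1), which approaches μ(1−μ) as α+β → 0.
So the supremum is μ(1−μ) = 0.05×0.95 = 0.0475.

0.0475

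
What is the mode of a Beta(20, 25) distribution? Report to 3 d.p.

With α,β > 1, mode = (α−1)/(α+β−2) = 19/43 = 0.442.

0.442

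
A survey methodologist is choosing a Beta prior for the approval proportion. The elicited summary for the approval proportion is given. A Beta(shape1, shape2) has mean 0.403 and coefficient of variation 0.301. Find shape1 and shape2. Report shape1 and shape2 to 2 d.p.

Var = (CV·μ)² = (0.301×0.403)² = 0.014714.
shape1+shape2 = μ(1−μ)/Var − 1 = 0.240591/0.014714 − 1 = 15.3507.
Thus shape1 = 0.403·15.3507 = 6.19 and shape2 = 0.597·15.3507 = 9.16.

shape1 = 6.19, shape2 = 9.16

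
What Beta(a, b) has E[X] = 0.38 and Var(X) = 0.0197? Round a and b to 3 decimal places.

By moment matching, a+b = μ(1−μ)/σ² − 1 = (0.38·0.62)/0.0197 − 1 = 11.9594 − 1 = 10.9594.
Since a/(a+b) = μ, a = 0.38·10.9594 = 4.165 and b = 0.62·10.9594 = 6.795.

a = 4.165, b = 6.795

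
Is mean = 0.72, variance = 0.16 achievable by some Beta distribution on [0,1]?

For any Beta, Var(X) < E[X]·(1−E[X]).
Here μ(1−μ) = 0.72×0.28 = 0.2016, and 0.16 < 0.2016.

Yes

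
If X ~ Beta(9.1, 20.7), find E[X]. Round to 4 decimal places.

0.3054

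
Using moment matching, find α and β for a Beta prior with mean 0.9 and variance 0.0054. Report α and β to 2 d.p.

α = 14.10, β = 1.57

Write ν = α+β; then α = μν and Var = μ(1−μ)/(ν+1).
ν = μ(1−μ)/Var − 1 = 0.09/0.0054 − 1 = 15.6667.
α = 0.9·15.6667 = 14.10, β = 0.1·15.6667 = 1.57.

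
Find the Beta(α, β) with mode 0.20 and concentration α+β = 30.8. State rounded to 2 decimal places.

For α,β>1 the mode is (α−1)/(α+β−2), so α = mode·(κ−2)+1 = 0.20×28.8+1 = 6.76.
And β = (1−mode)·(κ−2)+1 = 0.80×28.8+1 = 24.04.

α = 6.76, β = 24.04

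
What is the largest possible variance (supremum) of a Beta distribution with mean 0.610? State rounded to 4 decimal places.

0.2379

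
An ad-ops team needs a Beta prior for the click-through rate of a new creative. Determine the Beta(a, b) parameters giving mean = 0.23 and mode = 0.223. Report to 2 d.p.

Let s = a+b. Mean gives a = μs = 0.23s; mode gives (a−1)/(s−2) = 0.223.
Substituting: 0.23s − 1 = 0.223(s−2) = 0.223s − 0.446, so 0.007s = 0.554 and s = 79.1429.
Then a = 0.23×79.1429 = 18.20 and b = s−a = 60.94.

a = 18.20, b = 60.94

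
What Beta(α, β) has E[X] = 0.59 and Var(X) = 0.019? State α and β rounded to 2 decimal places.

α = 6.92, β = 4.81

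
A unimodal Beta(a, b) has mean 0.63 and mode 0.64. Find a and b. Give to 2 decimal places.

a = 17.64, b = 10.36

With s = a+b: μ = a/s and mode = (a−1)/(s−2). Eliminating a = μs,
μs − 1 = m(s−2) ⇒ s(μ−m) = 1−2m ⇒ s = -0.28/-0.01 = 28.0000.
So a = μs = 17.64, b = (1−μ)s = 10.36.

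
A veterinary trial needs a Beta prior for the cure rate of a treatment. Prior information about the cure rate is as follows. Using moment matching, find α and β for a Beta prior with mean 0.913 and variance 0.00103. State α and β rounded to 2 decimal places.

Let s = α+β. The Beta variance is μ(1−μ)/(s+1).
So s+1 = μ(1−μ)/σ² = (0.913×0.087)/0.00103 = 0.079431/0.00103 = 77.1175, giving s = 76.1175.
Then α = μs = 0.913×76.1175 = 69.50 and β = (1−μ)s = 0.087×76.1175 = 6.62.

α = 69.50, β = 6.62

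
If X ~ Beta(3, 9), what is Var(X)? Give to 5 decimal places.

0.01442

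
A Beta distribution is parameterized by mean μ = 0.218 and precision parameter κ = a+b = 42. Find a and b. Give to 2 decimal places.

a = 9.16, b = 32.84

a = μκ = 0.218×42 = 9.16 and b = (1−μ)κ = 0.782×42 = 32.84.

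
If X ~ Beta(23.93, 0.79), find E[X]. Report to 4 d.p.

0.9680

E[X] = α/(α+β) = 23.93/24.72 = 0.9680.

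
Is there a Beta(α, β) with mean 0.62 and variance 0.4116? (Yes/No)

A Beta with mean μ has variance μ(1−μ)/(α+β+1) < μ(1−μ).
Here μ(1−μ) = 0.62×0.38 = 0.2356, and 0.4116 ≥ 0.2356.

No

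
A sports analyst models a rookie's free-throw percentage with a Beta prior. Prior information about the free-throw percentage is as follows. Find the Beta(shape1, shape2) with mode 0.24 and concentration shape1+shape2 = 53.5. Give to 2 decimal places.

Since the density peak of Beta(shape1,shape2) is at (shape1−1)/(shape1+shape2−2),
shape1 = 1 + 0.24(53.5−2) = 13.36 and shape2 = 53.5 − 13.36 = 40.14.

shape1 = 13.36, shape2 = 40.14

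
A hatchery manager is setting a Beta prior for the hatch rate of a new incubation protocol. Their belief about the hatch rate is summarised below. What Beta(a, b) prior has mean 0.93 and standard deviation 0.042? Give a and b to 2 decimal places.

First σ² = 0.001764. Setting a = μn, b = (1−μ)n with n = a+b,
μ(1−μ)/(n+1) = 0.001764 ⇒ n+1 = 0.0651/0.001764 = 36.9048 ⇒ n = 35.9048.
Hence a = 0.93×35.9048 = 33.39, b = 0.07×35.9048 = 2.51.

a = 33.39, b = 2.51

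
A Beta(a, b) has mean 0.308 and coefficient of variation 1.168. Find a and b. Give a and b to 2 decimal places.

Var = (CV·μ)² = (1.168×0.308)² = 0.129416.
a+b = μ(1−μ)/Var − 1 = 0.213136/0.129416 − 1 = 0.6469.
Thus a = 0.308·0.6469 = 0.20 and b = 0.692·0.6469 = 0.45.

a = 0.20, b = 0.45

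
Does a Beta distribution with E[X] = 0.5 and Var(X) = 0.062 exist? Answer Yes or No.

Yes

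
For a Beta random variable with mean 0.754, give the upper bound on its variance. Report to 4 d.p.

For fixed mean μ the Beta variance is μ(1−μ)/(α+β+1), increasing as α+β decreases.
Its least upper bound (not attained) is μ(1−μ) = 0.754·0.246 = 0.1855.

0.1855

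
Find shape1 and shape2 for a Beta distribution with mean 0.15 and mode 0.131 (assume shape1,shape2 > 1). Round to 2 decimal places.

shape1 = 5.83, shape2 = 33.02

Let s = shape1+shape2. Mean gives shape1 = μs = 0.15s; mode gives (shape1−1)/(s−2) = 0.131.
Substituting: 0.15s − 1 = 0.131(s−2) = 0.131s − 0.262, so 0.019s = 0.738 and s = 38.8421.
Then shape1 = 0.15×38.8421 = 5.83 and shape2 = s−shape1 = 33.02.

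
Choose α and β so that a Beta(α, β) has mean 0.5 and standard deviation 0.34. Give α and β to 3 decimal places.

α = 0.581, β = 0.581

σ² = 0.34² = 0.1156.
With s = α+β, Var = μ(1−μ)/(s+1), so s+1 = (0.5×0.5)/0.1156 = 2.1626 and s = 1.1626.
α = μs = 0.581, β = (1−μ)s = 0.581.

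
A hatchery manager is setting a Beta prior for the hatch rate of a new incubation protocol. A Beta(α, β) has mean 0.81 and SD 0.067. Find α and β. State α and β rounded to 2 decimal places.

α = 26.96, β = 6.32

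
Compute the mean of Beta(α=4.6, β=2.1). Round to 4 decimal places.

0.6866

E[X] = α/(α+β) = 4.6/6.7 = 0.6866.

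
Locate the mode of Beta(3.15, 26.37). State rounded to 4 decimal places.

0.0781

The density x^(α−1)(1−x)^(β−1) is maximised at (α−1)/(α+β−2) = 2.15/27.52 = 0.0781.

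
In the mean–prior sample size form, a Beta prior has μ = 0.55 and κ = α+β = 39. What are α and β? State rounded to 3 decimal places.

α = 21.450, β = 17.550

α = μκ = 0.55×39 = 21.450 and β = (1−μ)κ = 0.45×39 = 17.550.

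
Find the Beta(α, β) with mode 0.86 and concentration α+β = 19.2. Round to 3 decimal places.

α = 15.792, β = 3.408

Since the density peak of Beta(α,β) is at (α−1)/(α+β−2),
α = 1 + 0.86(19.2−2) = 15.792 and β = 19.2 − 15.792 = 3.408.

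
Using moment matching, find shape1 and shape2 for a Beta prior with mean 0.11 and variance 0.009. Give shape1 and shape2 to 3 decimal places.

shape1 = 1.087, shape2 = 8.791

Let s = shape1+shape2. The Beta variance is μ(1−μ)/(s+1).
So s+1 = μ(1−μ)/σ² = (0.11×0.89)/0.009 = 0.0979/0.009 = 10.8778, giving s = 9.8778.
Then shape1 = μs = 0.11×9.8778 = 1.087 and shape2 = (1−μ)s = 0.89×9.8778 = 8.791.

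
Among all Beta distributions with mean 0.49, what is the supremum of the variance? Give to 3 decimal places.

0.250

Var = μ(1−μ)/(α+β+1), which approaches μ(1−μ) as α+β → 0.
So the supremum is μ(1−μ) = 0.49×0.51 = 0.250.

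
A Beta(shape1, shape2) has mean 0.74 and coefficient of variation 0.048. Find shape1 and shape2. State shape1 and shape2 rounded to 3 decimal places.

shape1 = 112.107, shape2 = 39.389

σ = CV·μ = 0.048×0.74 = 0.03552, so σ² = 0.001262.
s+1 = μ(1−μ)/σ² = 0.1924/0.001262 = 152.4962, so s = shape1+shape2 = 151.4962.
shape1 = μs = 112.107, shape2 = (1−μ)s = 39.389.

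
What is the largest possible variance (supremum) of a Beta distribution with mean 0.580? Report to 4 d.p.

0.2436

Var = μ(1−μ)/(α+β+1), which approaches μ(1−μ) as α+β → 0.
So the supremum is μ(1−μ) = 0.580×0.420 = 0.2436.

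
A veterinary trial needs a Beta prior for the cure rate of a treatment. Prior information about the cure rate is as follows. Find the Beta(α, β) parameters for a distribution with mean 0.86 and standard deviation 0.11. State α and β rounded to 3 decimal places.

α = 7.697, β = 1.253

σ² = 0.11² = 0.0121.
With s = α+β, Var = μ(1−μ)/(s+1), so s+1 = (0.86×0.14)/0.0121 = 9.9504 and s = 8.9504.
α = μs = 7.697, β = (1−μ)s = 1.253.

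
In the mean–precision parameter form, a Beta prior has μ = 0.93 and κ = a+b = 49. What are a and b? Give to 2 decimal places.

Split κ in proportion μ : (1−μ): a = 0.93·49 = 45.57, b = 49 − 45.57 = 3.43.

a = 45.57, b = 3.43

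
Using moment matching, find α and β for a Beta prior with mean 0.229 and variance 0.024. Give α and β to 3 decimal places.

Let s = α+β. The Beta variance is μ(1−μ)/(s+1).
So s+1 = μ(1−μ)/σ² = (0.229×0.771)/0.024 = 0.176559/0.024 = 7.3566, giving s = 6.3566.
Then α = μs = 0.229×6.3566 = 1.456 and β = (1−μ)s = 0.771×6.3566 = 4.901.

α = 1.456, β = 4.901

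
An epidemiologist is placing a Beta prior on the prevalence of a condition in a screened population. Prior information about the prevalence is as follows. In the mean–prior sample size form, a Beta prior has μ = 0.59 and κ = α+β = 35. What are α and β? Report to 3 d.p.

α = μκ = 0.59×35 = 20.650 and β = (1−μ)κ = 0.41×35 = 14.350.

α = 20.650, β = 14.350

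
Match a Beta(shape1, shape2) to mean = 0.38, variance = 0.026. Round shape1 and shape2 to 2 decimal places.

Let s = shape1+shape2. The Beta variance is μ(1−μ)/(s+1).
So s+1 = μ(1−μ)/σ² = (0.38×0.62)/0.026 = 0.2356/0.026 = 9.0615, giving s = 8.0615.
Then shape1 = μs = 0.38×8.0615 = 3.06 and shape2 = (1−μ)s = 0.62×8.0615 = 5.00.

shape1 = 3.06, shape2 = 5.00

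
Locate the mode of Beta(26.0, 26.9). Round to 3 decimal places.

0.491

The density x^(α−1)(1−x)^(β−1) is maximised at (α−1)/(α+β−2) = 25.0/50.9 = 0.491.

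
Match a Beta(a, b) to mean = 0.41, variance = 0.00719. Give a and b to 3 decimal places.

Let s = a+b. The Beta variance is μ(1−μ)/(s+1).
So s+1 = μ(1−μ)/σ² = (0.41×0.59)/0.00719 = 0.2419/0.00719 = 33.6439, giving s = 32.6439.
Then a = μs = 0.41×32.6439 = 13.384 and b = (1−μ)s = 0.59×32.6439 = 19.260.

a = 13.384, b = 19.260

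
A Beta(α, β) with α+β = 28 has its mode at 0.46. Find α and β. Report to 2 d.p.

α = 12.96, β = 15.04

For α,β>1 the mode is (α−1)/(α+β−2), so α = mode·(κ−2)+1 = 0.46×26+1 = 12.96.
And β = (1−mode)·(κ−2)+1 = 0.54×26+1 = 15.04.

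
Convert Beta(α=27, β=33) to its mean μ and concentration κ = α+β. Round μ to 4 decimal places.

μ = 0.4500, κ = 60

κ = α+β = 27+33 = 60; μ = α/κ = 27/60 = 0.4500.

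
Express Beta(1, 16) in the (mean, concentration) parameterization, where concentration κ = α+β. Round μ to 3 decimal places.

κ = α+β = 1+16 = 17; μ = α/κ = 1/17 = 0.059.

μ = 0.059, κ = 17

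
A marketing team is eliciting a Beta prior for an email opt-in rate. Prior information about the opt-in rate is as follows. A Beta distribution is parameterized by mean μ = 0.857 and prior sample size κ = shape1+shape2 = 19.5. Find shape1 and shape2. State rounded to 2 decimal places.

Split κ in proportion μ : (1−μ): shape1 = 0.857·19.5 = 16.71, shape2 = 19.5 − 16.71 = 2.79.

shape1 = 16.71, shape2 = 2.79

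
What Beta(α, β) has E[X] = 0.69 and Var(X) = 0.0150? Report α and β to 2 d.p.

α = 9.15, β = 4.11

By moment matching, α+β = μ(1−μ)/σ² − 1 = (0.69·0.31)/0.0150 − 1 = 14.2600 − 1 = 13.2600.
Since α/(α+β) = μ, α = 0.69·13.2600 = 9.15 and β = 0.31·13.2600 = 4.11.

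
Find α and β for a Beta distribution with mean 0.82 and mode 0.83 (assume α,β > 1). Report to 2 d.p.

α = 54.12, β = 11.88

Let s = α+β. Mean gives α = μs = 0.82s; mode gives (α−1)/(s−2) = 0.83.
Substituting: 0.82s − 1 = 0.83(s−2) = 0.83s − 1.66, so -0.01s = -0.66 and s = 66.0000.
Then α = 0.82×66.0000 = 54.12 and β = s−α = 11.88.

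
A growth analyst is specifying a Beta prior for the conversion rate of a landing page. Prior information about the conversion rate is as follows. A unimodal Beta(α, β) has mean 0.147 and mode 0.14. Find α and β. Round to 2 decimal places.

α = 15.12, β = 87.74

Let s = α+β. Mean gives α = μs = 0.147s; mode gives (α−1)/(s−2) = 0.14.
Substituting: 0.147s − 1 = 0.14(s−2) = 0.14s − 0.28, so 0.007s = 0.72 and s = 102.8571.
Then α = 0.147×102.8571 = 15.12 and β = s−α = 87.74.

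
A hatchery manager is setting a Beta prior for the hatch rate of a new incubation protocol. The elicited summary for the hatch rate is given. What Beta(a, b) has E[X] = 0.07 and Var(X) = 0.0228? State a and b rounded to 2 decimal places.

a = 0.13, b = 1.73

Write ν = a+b; then a = μν and Var = μ(1−μ)/(ν+1).
ν = μ(1−μ)/Var − 1 = 0.0651/0.0228 − 1 = 1.8553.
a = 0.07·1.8553 = 0.13, b = 0.93·1.8553 = 1.73.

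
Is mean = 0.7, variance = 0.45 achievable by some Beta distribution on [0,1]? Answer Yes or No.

No

The Beta variance bound is σ² < μ(1−μ).
Here μ(1−μ) = 0.7×0.3 = 0.21, and 0.45 ≥ 0.21.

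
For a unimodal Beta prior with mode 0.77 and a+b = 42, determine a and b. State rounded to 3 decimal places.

Since the density peak of Beta(a,b) is at (a−1)/(a+b−2),
a = 1 + 0.77(42−2) = 31.800 and b = 42 − 31.800 = 10.200.

a = 31.800, b = 10.200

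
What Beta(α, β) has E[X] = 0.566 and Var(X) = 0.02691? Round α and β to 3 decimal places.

Write ν = α+β; then α = μν and Var = μ(1−μ)/(ν+1).
ν = μ(1−μ)/Var − 1 = 0.245644/0.02691 − 1 = 8.1284.
α = 0.566·8.1284 = 4.601, β = 0.434·8.1284 = 3.528.

α = 4.601, β = 3.528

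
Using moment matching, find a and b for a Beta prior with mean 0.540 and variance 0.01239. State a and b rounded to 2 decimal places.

a = 10.29, b = 8.76

By moment matching, a+b = μ(1−μ)/σ² − 1 = (0.540·0.460)/0.01239 − 1 = 20.0484 − 1 = 19.0484.
Since a/(a+b) = μ, a = 0.540·19.0484 = 10.29 and b = 0.460·19.0484 = 8.76.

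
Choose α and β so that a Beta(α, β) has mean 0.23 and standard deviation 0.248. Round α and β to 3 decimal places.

Variance = 0.248² = 0.061504. The moment-matching identity α+β = μ(1−μ)/Var − 1 gives
α+β = 0.1771/0.061504 − 1 = 1.8795, so α = μ·1.8795 = 0.432 and β = (1−μ)·1.8795 = 1.447.

α = 0.432, β = 1.447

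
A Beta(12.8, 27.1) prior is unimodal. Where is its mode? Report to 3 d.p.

0.311

With α,β > 1, mode = (α−1)/(α+β−2) = 11.8/37.9 = 0.311.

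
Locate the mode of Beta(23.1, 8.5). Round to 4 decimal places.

0.7466

The density x^(α−1)(1−x)^(β−1) is maximised at (α−1)/(α+β−2) = 22.1/29.6 = 0.7466.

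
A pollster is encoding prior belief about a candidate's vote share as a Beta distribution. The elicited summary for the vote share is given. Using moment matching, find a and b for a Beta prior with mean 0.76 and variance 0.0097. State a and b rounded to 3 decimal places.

a = 13.531, b = 4.273

Write ν = a+b; then a = μν and Var = μ(1−μ)/(ν+1).
ν = μ(1−μ)/Var − 1 = 0.1824/0.0097 − 1 = 17.8041.
a = 0.76·17.8041 = 13.531, b = 0.24·17.8041 = 4.273.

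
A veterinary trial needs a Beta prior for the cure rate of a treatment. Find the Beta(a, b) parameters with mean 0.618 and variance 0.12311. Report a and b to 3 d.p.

Write ν = a+b; then a = μν and Var = μ(1−μ)/(ν+1).
ν = μ(1−μ)/Var − 1 = 0.236076/0.12311 − 1 = 0.9176.
a = 0.618·0.9176 = 0.567, b = 0.382·0.9176 = 0.351.

a = 0.567, b = 0.351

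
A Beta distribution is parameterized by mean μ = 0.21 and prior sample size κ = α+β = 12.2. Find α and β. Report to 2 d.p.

α = 2.56, β = 9.64

Split κ in proportion μ : (1−μ): α = 0.21·12.2 = 2.56, β = 12.2 − 2.56 = 9.64.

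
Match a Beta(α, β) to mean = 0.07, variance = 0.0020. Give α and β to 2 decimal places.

By moment matching, α+β = μ(1−μ)/σ² − 1 = (0.07·0.93)/0.0020 − 1 = 32.5500 − 1 = 31.5500.
Since α/(α+β) = μ, α = 0.07·31.5500 = 2.21 and β = 0.93·31.5500 = 29.34.

α = 2.21, β = 29.34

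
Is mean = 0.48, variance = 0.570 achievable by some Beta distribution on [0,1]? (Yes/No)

No

For any Beta, Var(X) < E[X]·(1−E[X]).
Here μ(1−μ) = 0.48×0.52 = 0.2496, and 0.570 ≥ 0.2496.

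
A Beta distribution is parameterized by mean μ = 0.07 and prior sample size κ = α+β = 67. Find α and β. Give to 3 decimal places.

α = μκ = 0.07×67 = 4.690 and β = (1−μ)κ = 0.93×67 = 62.310.

α = 4.690, β = 62.310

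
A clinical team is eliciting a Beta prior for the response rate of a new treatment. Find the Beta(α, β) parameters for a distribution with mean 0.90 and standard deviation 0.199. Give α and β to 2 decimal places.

α = 1.15, β = 0.13

Variance = 0.199² = 0.039601. The moment-matching identity α+β = μ(1−μ)/Var − 1 gives
α+β = 0.0900/0.039601 − 1 = 1.2727, so α = μ·1.2727 = 1.15 and β = (1−μ)·1.2727 = 0.13.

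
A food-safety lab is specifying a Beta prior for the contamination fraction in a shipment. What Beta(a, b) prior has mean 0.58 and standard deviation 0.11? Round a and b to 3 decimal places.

a = 11.097, b = 8.036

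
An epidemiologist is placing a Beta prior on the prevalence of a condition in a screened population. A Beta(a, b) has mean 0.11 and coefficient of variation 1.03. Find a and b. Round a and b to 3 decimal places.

a = 0.729, b = 5.898

Var = (CV·μ)² = (1.03×0.11)² = 0.012837.
a+b = μ(1−μ)/Var − 1 = 0.0979/0.012837 − 1 = 6.6265.
Thus a = 0.11·6.6265 = 0.729 and b = 0.89·6.6265 = 5.898.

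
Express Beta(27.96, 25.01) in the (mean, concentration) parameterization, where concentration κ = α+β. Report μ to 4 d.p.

κ = α+β = 27.96+25.01 = 52.97; μ = α/κ = 27.96/52.97 = 0.5278.

μ = 0.5278, κ = 52.97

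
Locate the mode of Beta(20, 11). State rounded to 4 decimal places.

0.6552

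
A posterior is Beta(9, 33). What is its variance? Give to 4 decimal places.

0.0039

μ = 9/42 = 0.214286; Var = μ(1−μ)/(α+β+1) = 0.1683673/43 = 0.0039.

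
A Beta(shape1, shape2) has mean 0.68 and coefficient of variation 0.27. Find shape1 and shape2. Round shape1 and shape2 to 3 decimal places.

shape1 = 3.710, shape2 = 1.746

σ = CV·μ = 0.27×0.68 = 0.18360, so σ² = 0.033709.
s+1 = μ(1−μ)/σ² = 0.2176/0.033709 = 6.4553, so s = shape1+shape2 = 5.4553.
shape1 = μs = 3.710, shape2 = (1−μ)s = 1.746.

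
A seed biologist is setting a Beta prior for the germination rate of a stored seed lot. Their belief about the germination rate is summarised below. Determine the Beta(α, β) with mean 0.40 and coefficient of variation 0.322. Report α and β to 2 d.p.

α = 5.39, β = 8.08

Var = (CV·μ)² = (0.322×0.40)² = 0.016589.
α+β = μ(1−μ)/Var − 1 = 0.2400/0.016589 − 1 = 13.4670.
Thus α = 0.40·13.4670 = 5.39 and β = 0.60·13.4670 = 8.08.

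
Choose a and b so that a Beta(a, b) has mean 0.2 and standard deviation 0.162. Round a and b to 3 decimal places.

First σ² = 0.026244. Setting a = μn, b = (1−μ)n with n = a+b,
μ(1−μ)/(n+1) = 0.026244 ⇒ n+1 = 0.16/0.026244 = 6.0966 ⇒ n = 5.0966.
Hence a = 0.2×5.0966 = 1.019, b = 0.8×5.0966 = 4.077.

a = 1.019, b = 4.077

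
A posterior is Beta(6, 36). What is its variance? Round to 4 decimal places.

μ = 6/42 = 0.142857; Var = μ(1−μ)/(α+β+1) = 0.1224490/43 = 0.0028.

0.0028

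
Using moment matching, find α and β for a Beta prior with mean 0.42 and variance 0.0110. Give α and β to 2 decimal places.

α = 8.88, β = 12.26

By moment matching, α+β = μ(1−μ)/σ² − 1 = (0.42·0.58)/0.0110 − 1 = 22.1455 − 1 = 21.1455.
Since α/(α+β) = μ, α = 0.42·21.1455 = 8.88 and β = 0.58·21.1455 = 12.26.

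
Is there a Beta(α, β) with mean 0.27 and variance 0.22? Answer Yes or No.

No

A Beta with mean μ has variance μ(1−μ)/(α+β+1) < μ(1−μ).
Here μ(1−μ) = 0.27×0.73 = 0.1971, and 0.22 ≥ 0.1971.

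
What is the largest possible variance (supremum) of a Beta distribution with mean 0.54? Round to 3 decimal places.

For fixed mean μ the Beta variance is μ(1−μ)/(α+β+1), increasing as α+β decreases.
Its least upper bound (not attained) is μ(1−μ) = 0.54·0.46 = 0.248.

0.248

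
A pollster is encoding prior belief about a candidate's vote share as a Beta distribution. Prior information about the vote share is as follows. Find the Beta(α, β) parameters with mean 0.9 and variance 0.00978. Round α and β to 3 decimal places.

By moment matching, α+β = μ(1−μ)/σ² − 1 = (0.9·0.1)/0.00978 − 1 = 9.2025 − 1 = 8.2025.
Since α/(α+β) = μ, α = 0.9·8.2025 = 7.382 and β = 0.1·8.2025 = 0.820.

α = 7.382, β = 0.820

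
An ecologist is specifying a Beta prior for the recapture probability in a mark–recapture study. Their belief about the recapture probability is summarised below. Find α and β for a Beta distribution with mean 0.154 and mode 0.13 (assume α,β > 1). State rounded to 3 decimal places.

With s = α+β: μ = α/s and mode = (α−1)/(s−2). Eliminating α = μs,
μs − 1 = m(s−2) ⇒ s(μ−m) = 1−2m ⇒ s = 0.74/0.024 = 30.8333.
So α = μs = 4.748, β = (1−μ)s = 26.085.

α = 4.748, β = 26.085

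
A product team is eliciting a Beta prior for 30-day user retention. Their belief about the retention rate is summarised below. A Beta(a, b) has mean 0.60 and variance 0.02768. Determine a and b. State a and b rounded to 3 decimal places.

a = 4.602, b = 3.068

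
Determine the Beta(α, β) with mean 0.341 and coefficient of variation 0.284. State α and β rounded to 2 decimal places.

Var = (CV·μ)² = (0.284×0.341)² = 0.009379.
α+β = μ(1−μ)/Var − 1 = 0.224719/0.009379 − 1 = 22.9604.
Thus α = 0.341·22.9604 = 7.83 and β = 0.659·22.9604 = 15.13.

α = 7.83, β = 15.13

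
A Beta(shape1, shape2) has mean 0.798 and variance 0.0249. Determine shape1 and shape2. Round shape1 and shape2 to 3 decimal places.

shape1 = 4.368, shape2 = 1.106

By moment matching, shape1+shape2 = μ(1−μ)/σ² − 1 = (0.798·0.202)/0.0249 − 1 = 6.4737 − 1 = 5.4737.
Since shape1/(shape1+shape2) = μ, shape1 = 0.798·5.4737 = 4.368 and shape2 = 0.202·5.4737 = 1.106.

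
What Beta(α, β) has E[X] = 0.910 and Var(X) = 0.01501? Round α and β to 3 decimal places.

α = 4.055, β = 0.401

Write ν = α+β; then α = μν and Var = μ(1−μ)/(ν+1).
ν = μ(1−μ)/Var − 1 = 0.081900/0.01501 − 1 = 4.4564.
α = 0.910·4.4564 = 4.055, β = 0.090·4.4564 = 0.401.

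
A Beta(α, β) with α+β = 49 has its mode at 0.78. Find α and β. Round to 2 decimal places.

α = 37.66, β = 11.34

For α,β>1 the mode is (α−1)/(α+β−2), so α = mode·(κ−2)+1 = 0.78×47+1 = 37.66.
And β = (1−mode)·(κ−2)+1 = 0.22×47+1 = 11.34.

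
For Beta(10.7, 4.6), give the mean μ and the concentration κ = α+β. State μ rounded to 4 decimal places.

κ = α+β = 10.7+4.6 = 15.3; μ = α/κ = 10.7/15.3 = 0.6993.

μ = 0.6993, κ = 15.3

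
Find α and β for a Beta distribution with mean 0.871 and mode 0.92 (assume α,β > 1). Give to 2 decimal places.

With s = α+β: μ = α/s and mode = (α−1)/(s−2). Eliminating α = μs,
μs − 1 = m(s−2) ⇒ s(μ−m) = 1−2m ⇒ s = -0.84/-0.049 = 17.1429.
So α = μs = 14.93, β = (1−μ)s = 2.21.

α = 14.93, β = 2.21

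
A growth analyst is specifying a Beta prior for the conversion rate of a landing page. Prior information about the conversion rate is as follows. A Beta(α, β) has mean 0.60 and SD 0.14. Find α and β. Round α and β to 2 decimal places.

Variance = 0.14² = 0.0196. The moment-matching identity α+β = μ(1−μ)/Var − 1 gives
α+β = 0.2400/0.0196 − 1 = 11.2449, so α = μ·11.2449 = 6.75 and β = (1−μ)·11.2449 = 4.50.

α = 6.75, β = 4.50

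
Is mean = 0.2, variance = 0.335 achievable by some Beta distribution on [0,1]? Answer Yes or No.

No

For any Beta, Var(X) < E[X]·(1−E[X]).
Here μ(1−μ) = 0.2×0.8 = 0.16, and 0.335 ≥ 0.16.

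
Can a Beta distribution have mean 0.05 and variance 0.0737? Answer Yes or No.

No

The Beta variance bound is σ² < μ(1−μ).
Here μ(1−μ) = 0.05×0.95 = 0.0475, and 0.0737 ≥ 0.0475.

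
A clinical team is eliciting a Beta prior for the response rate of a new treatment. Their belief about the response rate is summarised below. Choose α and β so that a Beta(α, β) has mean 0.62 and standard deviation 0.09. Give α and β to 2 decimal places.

α = 17.41, β = 10.67

First σ² = 0.0081. Setting α = μn, β = (1−μ)n with n = α+β,
μ(1−μ)/(n+1) = 0.0081 ⇒ n+1 = 0.2356/0.0081 = 29.0864 ⇒ n = 28.0864.
Hence α = 0.62×28.0864 = 17.41, β = 0.38×28.0864 = 10.67.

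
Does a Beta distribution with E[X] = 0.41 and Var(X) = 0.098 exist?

The Beta variance bound is σ² < μ(1−μ).
Here μ(1−μ) = 0.41×0.59 = 0.2419, and 0.098 < 0.2419.

Yes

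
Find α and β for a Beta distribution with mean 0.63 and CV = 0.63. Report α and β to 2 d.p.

α = 0.30, β = 0.18

σ = CV·μ = 0.63×0.63 = 0.39690, so σ² = 0.157530.
s+1 = μ(1−μ)/σ² = 0.2331/0.157530 = 1.4797, so s = α+β = 0.4797.
α = μs = 0.30, β = (1−μ)s = 0.18.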